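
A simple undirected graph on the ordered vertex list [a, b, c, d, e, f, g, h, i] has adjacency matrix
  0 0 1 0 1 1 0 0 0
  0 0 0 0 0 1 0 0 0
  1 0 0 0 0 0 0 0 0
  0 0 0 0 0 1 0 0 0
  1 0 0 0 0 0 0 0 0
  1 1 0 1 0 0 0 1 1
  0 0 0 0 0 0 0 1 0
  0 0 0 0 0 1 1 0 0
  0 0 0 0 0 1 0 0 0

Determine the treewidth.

1

A width-1 tree decomposition is:
Bags: B1 = {b, f}  B2 = {a, f}  B3 = {f, h}  B4 = {g, h}  B5 = {a, e}  B6 = {f, i}  B7 = {d, f}  B8 = {a, c}
Tree: B1–B2, B2–B3, B3–B4, B2–B5, B2–B6, B6–B7, B5–B8
The largest bag has 2 vertices, giving width 1; this decomposition certifies tw(G) ≤ 1. G has an edge, so its treewidth is at least 1. Combining the bounds, tw(G) = 1.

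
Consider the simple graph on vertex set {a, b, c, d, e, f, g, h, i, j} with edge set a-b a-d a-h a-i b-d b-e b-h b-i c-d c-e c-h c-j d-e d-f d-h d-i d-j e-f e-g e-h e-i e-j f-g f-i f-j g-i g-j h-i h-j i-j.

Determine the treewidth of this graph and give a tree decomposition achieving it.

Treewidth 4.
One such decomposition:
Bags: B1 = {e, f, g, i, j}  B2 = {d, e, f, i, j}  B3 = {d, e, h, i, j}  B4 = {b, d, e, h, i}  B5 = {a, b, d, h, i}  B6 = {c, d, e, h, j}
Tree: B1–B2, B2–B3, B3–B4, B4–B5, B3–B6

The largest bag has 5 vertices, giving width 4; this decomposition certifies tw(G) ≤ 4. On the other hand G contains the 5-clique {c, d, e, h, j}. A clique must lie in a single bag of any decomposition, so no decomposition can have width below 4. Combining the bounds, tw(G) = 4.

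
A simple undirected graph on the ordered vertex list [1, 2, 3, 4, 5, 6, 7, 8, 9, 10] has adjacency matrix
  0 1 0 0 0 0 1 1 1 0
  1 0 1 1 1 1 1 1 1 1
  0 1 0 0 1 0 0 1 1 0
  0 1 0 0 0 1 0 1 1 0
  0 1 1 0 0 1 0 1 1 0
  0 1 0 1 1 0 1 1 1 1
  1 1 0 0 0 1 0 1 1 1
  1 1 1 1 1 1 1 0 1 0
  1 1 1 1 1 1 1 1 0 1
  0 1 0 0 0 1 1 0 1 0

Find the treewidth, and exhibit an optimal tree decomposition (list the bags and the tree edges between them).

The largest bag has 5 vertices, giving width 4; this decomposition certifies tw(G) ≤ 4. Conversely, {1, 2, 7, 8, 9} is a clique of size 5, and the vertices of any clique must share a bag in every tree decomposition; so some bag has ≥ 5 vertices and tw(G) ≥ 4. Hence tw(G) = 4 exactly.

Treewidth 4.
Bags: B1 = {2, 6, 7, 9, 10}  B2 = {2, 6, 7, 8, 9}  B3 = {2, 5, 6, 8, 9}  B4 = {2, 3, 5, 8, 9}  B5 = {2, 4, 6, 8, 9}  B6 = {1, 2, 7, 8, 9}
Tree: B1–B2, B2–B3, B3–B4, B2–B5, B2–B6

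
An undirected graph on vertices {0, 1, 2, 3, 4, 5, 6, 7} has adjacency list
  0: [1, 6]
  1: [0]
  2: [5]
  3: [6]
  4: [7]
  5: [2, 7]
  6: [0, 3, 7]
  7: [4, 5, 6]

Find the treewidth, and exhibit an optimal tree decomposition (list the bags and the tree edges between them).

Treewidth 1.
One such decomposition:
Bags: B1 = {6, 7}  B2 = {0, 6}  B3 = {5, 7}  B4 = {2, 5}  B5 = {4, 7}  B6 = {0, 1}  B7 = {3, 6}
Tree: B1–B2, B1–B3, B3–B4, B3–B5, B2–B6, B2–B7

Every bag has size at most 2, so the width is 2 − 1 = 1 and tw(G) ≤ 1. Since G has at least one edge (e.g. 6–7), it is not an edgeless graph, so tw(G) ≥ 1. Hence tw(G) = 1 exactly.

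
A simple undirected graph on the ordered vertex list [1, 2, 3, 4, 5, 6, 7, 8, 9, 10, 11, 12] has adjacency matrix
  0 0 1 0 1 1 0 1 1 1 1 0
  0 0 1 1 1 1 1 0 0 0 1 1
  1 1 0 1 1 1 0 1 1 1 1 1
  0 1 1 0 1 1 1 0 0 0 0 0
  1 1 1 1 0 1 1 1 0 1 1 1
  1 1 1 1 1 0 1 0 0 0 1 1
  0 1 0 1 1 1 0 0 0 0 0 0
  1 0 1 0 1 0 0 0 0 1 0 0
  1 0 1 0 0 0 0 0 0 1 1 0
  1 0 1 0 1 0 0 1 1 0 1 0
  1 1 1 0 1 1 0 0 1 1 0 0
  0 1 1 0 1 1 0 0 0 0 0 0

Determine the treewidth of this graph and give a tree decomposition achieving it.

Treewidth 4.
One such decomposition:
Bags: B1 = {2, 3, 5, 6, 11}  B2 = {2, 3, 5, 6, 12}  B3 = {1, 3, 5, 6, 11}  B4 = {2, 3, 4, 5, 6}  B5 = {1, 3, 5, 10, 11}  B6 = {1, 3, 5, 8, 10}  B7 = {2, 4, 5, 6, 7}  B8 = {1, 3, 9, 10, 11}
Tree: B1–B2, B1–B3, B1–B4, B3–B5, B5–B6, B4–B7, B5–B8

Every bag has size at most 5, so the width is 5 − 1 = 4 and tw(G) ≤ 4. On the other hand G contains the 5-clique {1, 3, 9, 10, 11}. A clique must lie in a single bag of any decomposition, so no decomposition can have width below 4. Combining the bounds, tw(G) = 4.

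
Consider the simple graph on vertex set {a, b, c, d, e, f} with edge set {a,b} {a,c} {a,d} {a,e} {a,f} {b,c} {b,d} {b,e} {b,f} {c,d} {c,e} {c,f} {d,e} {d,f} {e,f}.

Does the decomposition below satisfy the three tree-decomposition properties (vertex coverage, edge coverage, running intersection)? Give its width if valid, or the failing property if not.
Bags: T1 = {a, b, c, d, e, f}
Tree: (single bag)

Checking the three conditions: (i) the bags cover all of {a, b, c, d, e, f}; (ii) for each edge, some bag contains both endpoints; (iii) the bags containing any fixed vertex form a subtree. All hold, so the decomposition is valid with width 6 − 1 = 5.

Yes; width 5.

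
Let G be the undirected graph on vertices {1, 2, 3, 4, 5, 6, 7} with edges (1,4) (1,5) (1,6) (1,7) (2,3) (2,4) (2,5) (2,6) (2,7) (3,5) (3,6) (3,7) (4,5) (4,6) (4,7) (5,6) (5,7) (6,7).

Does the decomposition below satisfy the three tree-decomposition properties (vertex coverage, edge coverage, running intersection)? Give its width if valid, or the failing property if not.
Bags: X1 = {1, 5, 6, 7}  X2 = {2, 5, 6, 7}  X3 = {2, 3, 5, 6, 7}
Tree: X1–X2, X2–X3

A tree decomposition must satisfy three properties: every vertex lies in some bag; for every edge, both endpoints lie together in some bag; and for every vertex, the bags containing it form a connected subtree. Here vertex 4 appears in no bag, so the decomposition is invalid.

No — vertex 4 appears in no bag.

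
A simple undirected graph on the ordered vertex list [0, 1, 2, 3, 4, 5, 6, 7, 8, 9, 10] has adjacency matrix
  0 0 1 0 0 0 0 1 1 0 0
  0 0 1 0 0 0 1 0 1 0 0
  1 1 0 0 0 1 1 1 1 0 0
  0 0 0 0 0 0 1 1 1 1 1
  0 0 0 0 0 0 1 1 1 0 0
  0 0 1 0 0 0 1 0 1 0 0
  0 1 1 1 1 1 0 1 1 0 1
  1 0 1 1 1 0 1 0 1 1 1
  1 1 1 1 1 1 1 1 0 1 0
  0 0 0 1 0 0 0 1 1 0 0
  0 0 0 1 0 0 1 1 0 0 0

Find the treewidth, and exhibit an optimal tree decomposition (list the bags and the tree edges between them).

Each bag holds 4 vertices, so the decomposition has width 3, which upper-bounds the treewidth. On the other hand G contains the 4-clique {0, 2, 7, 8}. A clique must lie in a single bag of any decomposition, so no decomposition can have width below 3. Combining the bounds, tw(G) = 3.

Treewidth 3.
One optimal decomposition is:
Bags: B1 = {3, 6, 7, 10}  B2 = {3, 6, 7, 8}  B3 = {2, 6, 7, 8}  B4 = {0, 2, 7, 8}  B5 = {4, 6, 7, 8}  B6 = {2, 5, 6, 8}  B7 = {1, 2, 6, 8}  B8 = {3, 7, 8, 9}
Tree: B1–B2, B2–B3, B3–B4, B2–B5, B3–B6, B6–B7, B2–B8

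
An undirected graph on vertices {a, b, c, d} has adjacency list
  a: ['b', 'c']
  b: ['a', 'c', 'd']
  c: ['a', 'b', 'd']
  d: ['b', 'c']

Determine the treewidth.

A width-2 tree decomposition is:
Bags: B1 = {b, c, d}  B2 = {a, b, c}
Tree: B1–B2
The largest bag has 3 vertices, giving width 2; this decomposition certifies tw(G) ≤ 2. On the other hand G contains the 3-clique {b, c, d}. A clique must lie in a single bag of any decomposition, so no decomposition can have width below 2. Combining the bounds, tw(G) = 2.

2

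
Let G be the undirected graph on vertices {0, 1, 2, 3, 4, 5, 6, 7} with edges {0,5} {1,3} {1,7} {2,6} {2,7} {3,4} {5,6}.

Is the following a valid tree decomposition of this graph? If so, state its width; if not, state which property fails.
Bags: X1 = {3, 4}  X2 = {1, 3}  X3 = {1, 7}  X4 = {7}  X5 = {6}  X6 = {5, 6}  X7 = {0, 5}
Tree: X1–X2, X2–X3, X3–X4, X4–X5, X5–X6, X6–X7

No — vertex 2 appears in no bag.

A tree decomposition must satisfy three properties: every vertex lies in some bag; for every edge, both endpoints lie together in some bag; and for every vertex, the bags containing it form a connected subtree. Here vertex 2 appears in no bag, so the decomposition is invalid.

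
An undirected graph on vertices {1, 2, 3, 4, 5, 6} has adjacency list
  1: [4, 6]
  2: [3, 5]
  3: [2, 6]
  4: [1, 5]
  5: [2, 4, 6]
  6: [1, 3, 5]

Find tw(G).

A width-2 tree decomposition is:
Bags: B1 = {2, 3, 6}  B2 = {2, 5, 6}  B3 = {1, 5, 6}  B4 = {1, 4, 5}
Tree: B1–B2, B2–B3, B3–B4
Every bag has size at most 3, so the width is 3 − 1 = 2 and tw(G) ≤ 2. For the lower bound, G contains the cycle 3–2–5–6–3, so G is not a forest; only forests have treewidth ≤ 1, hence tw(G) ≥ 2. Hence tw(G) = 2 exactly.

2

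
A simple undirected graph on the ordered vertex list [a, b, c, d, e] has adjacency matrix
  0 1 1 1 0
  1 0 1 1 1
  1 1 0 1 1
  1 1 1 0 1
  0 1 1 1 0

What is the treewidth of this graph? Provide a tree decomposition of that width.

Treewidth 3.
One such decomposition:
Bags: B1 = {a, b, c, d}  B2 = {b, c, d, e}
Tree: B1–B2

Each bag holds 4 vertices, so the decomposition has width 3, which upper-bounds the treewidth. Conversely, {b, c, d, e} is a clique of size 4, and the vertices of any clique must share a bag in every tree decomposition; so some bag has ≥ 4 vertices and tw(G) ≥ 3. Hence tw(G) = 3 exactly.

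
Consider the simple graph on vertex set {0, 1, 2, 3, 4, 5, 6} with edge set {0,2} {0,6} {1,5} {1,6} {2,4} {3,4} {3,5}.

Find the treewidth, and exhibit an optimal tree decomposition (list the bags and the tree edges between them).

Each bag holds 3 vertices, so the decomposition has width 2, which upper-bounds the treewidth. For the lower bound, G contains the cycle 5–3–4–2–0–6–1–5, so G is not a forest; only forests have treewidth ≤ 1, hence tw(G) ≥ 2. Combining the bounds, tw(G) = 2.

Treewidth 2.
One optimal decomposition is:
Bags: B1 = {3, 4, 5}  B2 = {2, 4, 5}  B3 = {0, 2, 5}  B4 = {0, 5, 6}  B5 = {1, 5, 6}
Tree: B1–B2, B2–B3, B3–B4, B4–B5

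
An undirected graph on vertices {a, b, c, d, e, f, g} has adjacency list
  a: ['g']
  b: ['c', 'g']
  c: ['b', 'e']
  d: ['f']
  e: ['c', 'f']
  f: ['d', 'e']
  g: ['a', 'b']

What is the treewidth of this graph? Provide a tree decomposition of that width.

The largest bag has 2 vertices, giving width 1; this decomposition certifies tw(G) ≤ 1. Any graph with an edge has treewidth ≥ 1, and G has the edge d–f. Combining the bounds, tw(G) = 1.

Treewidth 1.
Bags: B1 = {d, f}  B2 = {e, f}  B3 = {c, e}  B4 = {b, c}  B5 = {b, g}  B6 = {a, g}
Tree: B1–B2, B2–B3, B3–B4, B4–B5, B5–B6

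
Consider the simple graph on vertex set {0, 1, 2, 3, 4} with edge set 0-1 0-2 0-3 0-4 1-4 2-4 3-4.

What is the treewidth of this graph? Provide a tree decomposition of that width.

Every bag has size at most 3, so the width is 3 − 1 = 2 and tw(G) ≤ 2. For the lower bound, the 3 vertices {0, 1, 4} are pairwise adjacent, and any tree decomposition puts a clique entirely inside one bag — forcing width ≥ 2. Combining the bounds, tw(G) = 2.

Treewidth 2.
One such decomposition:
Bags: B1 = {0, 1, 4}  B2 = {0, 3, 4}  B3 = {0, 2, 4}
Tree: B1–B2, B1–B3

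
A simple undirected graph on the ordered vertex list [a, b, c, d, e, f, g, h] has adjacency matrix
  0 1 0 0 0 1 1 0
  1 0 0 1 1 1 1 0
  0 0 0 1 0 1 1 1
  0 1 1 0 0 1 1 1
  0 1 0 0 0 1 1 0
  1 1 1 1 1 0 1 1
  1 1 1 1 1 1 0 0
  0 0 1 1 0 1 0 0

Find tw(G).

3

A width-3 tree decomposition is:
Bags: B1 = {c, d, f, h}  B2 = {c, d, f, g}  B3 = {b, d, f, g}  B4 = {b, e, f, g}  B5 = {a, b, f, g}
Tree: B1–B2, B2–B3, B3–B4, B4–B5
Each bag holds 4 vertices, so the decomposition has width 3, which upper-bounds the treewidth. Conversely, {c, d, f, g} is a clique of size 4, and the vertices of any clique must share a bag in every tree decomposition; so some bag has ≥ 4 vertices and tw(G) ≥ 3. Therefore the treewidth is 3.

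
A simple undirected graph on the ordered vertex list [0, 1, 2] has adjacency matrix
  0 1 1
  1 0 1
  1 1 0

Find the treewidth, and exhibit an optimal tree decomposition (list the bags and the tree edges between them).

With just one bag of size 3, the width is 3 − 1 = 2, so tw(G) ≤ 2. For the lower bound, the 3 vertices {0, 1, 2} are pairwise adjacent, and any tree decomposition puts a clique entirely inside one bag — forcing width ≥ 2. Hence tw(G) = 2 exactly.

Treewidth 2.
One such decomposition:
Bags: B1 = {0, 1, 2}
Tree: (single bag)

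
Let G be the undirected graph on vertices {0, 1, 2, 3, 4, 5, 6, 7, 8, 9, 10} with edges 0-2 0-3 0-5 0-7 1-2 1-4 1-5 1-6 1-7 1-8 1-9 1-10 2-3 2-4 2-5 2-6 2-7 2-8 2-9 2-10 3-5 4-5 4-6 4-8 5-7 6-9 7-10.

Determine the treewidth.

3

A width-3 tree decomposition is:
Bags: B1 = {0, 2, 3, 5}  B2 = {0, 2, 5, 7}  B3 = {1, 2, 5, 7}  B4 = {1, 2, 4, 5}  B5 = {1, 2, 4, 8}  B6 = {1, 2, 4, 6}  B7 = {1, 2, 6, 9}  B8 = {1, 2, 7, 10}
Tree: B1–B2, B2–B3, B3–B4, B4–B5, B4–B6, B6–B7, B3–B8
The largest bag has 4 vertices, giving width 3; this decomposition certifies tw(G) ≤ 3. Conversely, {0, 2, 3, 5} is a clique of size 4, and the vertices of any clique must share a bag in every tree decomposition; so some bag has ≥ 4 vertices and tw(G) ≥ 3. Hence tw(G) = 3 exactly.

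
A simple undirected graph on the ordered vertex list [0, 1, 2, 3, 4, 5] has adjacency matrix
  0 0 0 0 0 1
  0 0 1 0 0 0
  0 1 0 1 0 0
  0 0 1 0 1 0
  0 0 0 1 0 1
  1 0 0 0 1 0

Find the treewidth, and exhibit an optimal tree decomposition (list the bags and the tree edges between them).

The largest bag has 2 vertices, giving width 1; this decomposition certifies tw(G) ≤ 1. G has an edge, so its treewidth is at least 1. The upper and lower bounds meet at 1, so that is the treewidth.

Treewidth 1.
One optimal decomposition is:
Bags: B1 = {1, 2}  B2 = {2, 3}  B3 = {3, 4}  B4 = {4, 5}  B5 = {0, 5}
Tree: B1–B2, B2–B3, B3–B4, B4–B5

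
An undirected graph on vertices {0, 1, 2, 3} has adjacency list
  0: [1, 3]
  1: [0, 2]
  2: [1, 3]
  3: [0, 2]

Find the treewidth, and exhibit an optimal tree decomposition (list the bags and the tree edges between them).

Treewidth 2.
One such decomposition:
Bags: B1 = {0, 2, 3}  B2 = {0, 1, 2}
Tree: B1–B2

Each bag holds 3 vertices, so the decomposition has width 2, which upper-bounds the treewidth. Since 2–3–0–1–2 is a cycle in G, G is not acyclic. Forests are exactly the graphs of treewidth ≤ 1, so tw(G) ≥ 2. The upper and lower bounds meet at 2, so that is the treewidth.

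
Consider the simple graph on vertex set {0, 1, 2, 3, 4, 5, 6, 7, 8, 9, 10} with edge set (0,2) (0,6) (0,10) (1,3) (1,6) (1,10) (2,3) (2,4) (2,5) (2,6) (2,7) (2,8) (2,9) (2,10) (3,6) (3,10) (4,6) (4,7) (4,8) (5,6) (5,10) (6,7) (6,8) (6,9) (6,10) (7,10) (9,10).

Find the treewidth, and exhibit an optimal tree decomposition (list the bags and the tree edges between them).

Treewidth 3.
One such decomposition:
Bags: B1 = {2, 6, 7, 10}  B2 = {2, 5, 6, 10}  B3 = {2, 6, 9, 10}  B4 = {2, 3, 6, 10}  B5 = {2, 4, 6, 7}  B6 = {2, 4, 6, 8}  B7 = {1, 3, 6, 10}  B8 = {0, 2, 6, 10}
Tree: B1–B2, B2–B3, B3–B4, B1–B5, B5–B6, B4–B7, B1–B8

Each bag holds 4 vertices, so the decomposition has width 3, which upper-bounds the treewidth. For the lower bound, the 4 vertices {1, 3, 6, 10} are pairwise adjacent, and any tree decomposition puts a clique entirely inside one bag — forcing width ≥ 3. Hence tw(G) = 3 exactly.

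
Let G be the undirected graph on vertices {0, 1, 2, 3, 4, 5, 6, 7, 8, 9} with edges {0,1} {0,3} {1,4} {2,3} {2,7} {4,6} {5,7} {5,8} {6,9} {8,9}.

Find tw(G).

A width-2 tree decomposition is:
Bags: B1 = {1, 4, 6}  B2 = {0, 1, 6}  B3 = {0, 3, 6}  B4 = {2, 3, 6}  B5 = {2, 6, 7}  B6 = {5, 6, 7}  B7 = {5, 6, 8}  B8 = {6, 8, 9}
Tree: B1–B2, B2–B3, B3–B4, B4–B5, B5–B6, B6–B7, B7–B8
The largest bag has 3 vertices, giving width 2; this decomposition certifies tw(G) ≤ 2. Since 6–4–1–0–3–2–7–5–8–9–6 is a cycle in G, G is not acyclic. Forests are exactly the graphs of treewidth ≤ 1, so tw(G) ≥ 2. Hence tw(G) = 2 exactly.

2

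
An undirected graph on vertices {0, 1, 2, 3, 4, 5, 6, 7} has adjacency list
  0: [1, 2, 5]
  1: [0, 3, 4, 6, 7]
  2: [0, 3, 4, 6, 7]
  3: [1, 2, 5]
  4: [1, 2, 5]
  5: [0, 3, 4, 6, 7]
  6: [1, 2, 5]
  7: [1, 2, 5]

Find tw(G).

A width-3 tree decomposition is:
Bags: B1 = {1, 2, 3, 5}  B2 = {1, 2, 5, 7}  B3 = {1, 2, 5, 6}  B4 = {0, 1, 2, 5}  B5 = {1, 2, 4, 5}
Tree: B1–B2, B2–B3, B3–B4, B4–B5
The largest bag has 4 vertices, giving width 3; this decomposition certifies tw(G) ≤ 3. For the lower bound: the 4 vertex sets {3,5}, {1,7}, {2}, {6} are disjoint, each induces a connected subgraph, and every pair is joined by at least one edge of G. Contracting each set to a single vertex therefore yields K_{4} as a minor, and since treewidth is minor-monotone, tw(G) ≥ tw(K_{4}) = 3. Combining the bounds, tw(G) = 3.

3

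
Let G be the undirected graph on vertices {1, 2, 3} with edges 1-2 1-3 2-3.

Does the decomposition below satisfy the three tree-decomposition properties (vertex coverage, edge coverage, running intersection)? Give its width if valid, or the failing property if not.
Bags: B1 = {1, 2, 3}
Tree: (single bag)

Checking the three conditions: (i) the bags cover all of {1, 2, 3}; (ii) for each edge, some bag contains both endpoints; (iii) the bags containing any fixed vertex form a subtree. All hold, so the decomposition is valid with width 3 − 1 = 2.

Yes; width 2.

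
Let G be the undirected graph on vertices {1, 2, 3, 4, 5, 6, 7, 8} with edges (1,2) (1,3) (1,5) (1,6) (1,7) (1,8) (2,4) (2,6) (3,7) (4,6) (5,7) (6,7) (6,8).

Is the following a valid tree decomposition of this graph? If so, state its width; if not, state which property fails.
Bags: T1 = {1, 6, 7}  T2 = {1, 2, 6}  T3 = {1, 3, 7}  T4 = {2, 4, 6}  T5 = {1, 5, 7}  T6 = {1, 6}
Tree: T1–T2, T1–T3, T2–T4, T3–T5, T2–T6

No — vertex 8 appears in no bag.

A tree decomposition must satisfy three properties: every vertex lies in some bag; for every edge, both endpoints lie together in some bag; and for every vertex, the bags containing it form a connected subtree. Here vertex 8 appears in no bag, so the decomposition is invalid.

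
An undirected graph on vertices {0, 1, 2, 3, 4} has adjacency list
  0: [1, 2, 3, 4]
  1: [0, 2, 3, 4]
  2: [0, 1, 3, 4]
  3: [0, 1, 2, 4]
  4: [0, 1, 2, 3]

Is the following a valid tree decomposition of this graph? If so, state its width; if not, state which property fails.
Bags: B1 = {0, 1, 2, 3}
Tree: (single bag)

A tree decomposition must satisfy three properties: every vertex lies in some bag; for every edge, both endpoints lie together in some bag; and for every vertex, the bags containing it form a connected subtree. Here vertex 4 appears in no bag, so the decomposition is invalid.

No — vertex 4 appears in no bag.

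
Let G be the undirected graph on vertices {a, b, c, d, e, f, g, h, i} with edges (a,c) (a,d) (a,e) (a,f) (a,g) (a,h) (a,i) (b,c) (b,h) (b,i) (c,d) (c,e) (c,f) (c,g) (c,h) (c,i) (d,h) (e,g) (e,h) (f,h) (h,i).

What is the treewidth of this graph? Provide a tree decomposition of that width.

Every bag has size at most 4, so the width is 4 − 1 = 3 and tw(G) ≤ 3. For the lower bound, the 4 vertices {a, c, e, g} are pairwise adjacent, and any tree decomposition puts a clique entirely inside one bag — forcing width ≥ 3. The upper and lower bounds meet at 3, so that is the treewidth.

Treewidth 3.
Bags: B1 = {a, c, e, h}  B2 = {a, c, h, i}  B3 = {a, c, e, g}  B4 = {a, c, d, h}  B5 = {b, c, h, i}  B6 = {a, c, f, h}
Tree: B1–B2, B1–B3, B2–B4, B2–B5, B1–B6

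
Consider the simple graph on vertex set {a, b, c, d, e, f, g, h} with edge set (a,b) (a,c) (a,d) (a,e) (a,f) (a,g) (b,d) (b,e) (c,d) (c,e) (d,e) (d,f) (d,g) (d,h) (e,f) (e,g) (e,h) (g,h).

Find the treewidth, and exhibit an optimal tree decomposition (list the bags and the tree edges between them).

The largest bag has 4 vertices, giving width 3; this decomposition certifies tw(G) ≤ 3. Conversely, {d, e, g, h} is a clique of size 4, and the vertices of any clique must share a bag in every tree decomposition; so some bag has ≥ 4 vertices and tw(G) ≥ 3. Hence tw(G) = 3 exactly.

Treewidth 3.
Bags: B1 = {d, e, g, h}  B2 = {a, d, e, g}  B3 = {a, c, d, e}  B4 = {a, d, e, f}  B5 = {a, b, d, e}
Tree: B1–B2, B2–B3, B3–B4, B2–B5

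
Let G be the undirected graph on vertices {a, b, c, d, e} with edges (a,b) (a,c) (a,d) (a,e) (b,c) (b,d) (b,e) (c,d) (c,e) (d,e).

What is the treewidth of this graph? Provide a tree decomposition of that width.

With just one bag of size 5, the width is 5 − 1 = 4, so tw(G) ≤ 4. On the other hand G contains the 5-clique {a, b, c, d, e}. A clique must lie in a single bag of any decomposition, so no decomposition can have width below 4. Therefore the treewidth is 4.

Treewidth 4.
One such decomposition:
Bags: B1 = {a, b, c, d, e}
Tree: (single bag)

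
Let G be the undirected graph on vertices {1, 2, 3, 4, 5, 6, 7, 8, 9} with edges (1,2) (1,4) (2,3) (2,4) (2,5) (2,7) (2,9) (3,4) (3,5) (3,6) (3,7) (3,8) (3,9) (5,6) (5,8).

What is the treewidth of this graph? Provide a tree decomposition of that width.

Treewidth 2.
One optimal decomposition is:
Bags: B1 = {3, 5, 6}  B2 = {2, 3, 5}  B3 = {2, 3, 4}  B4 = {3, 5, 8}  B5 = {1, 2, 4}  B6 = {2, 3, 9}  B7 = {2, 3, 7}
Tree: B1–B2, B2–B3, B1–B4, B3–B5, B2–B6, B3–B7

The largest bag has 3 vertices, giving width 2; this decomposition certifies tw(G) ≤ 2. Conversely, {1, 2, 4} is a clique of size 3, and the vertices of any clique must share a bag in every tree decomposition; so some bag has ≥ 3 vertices and tw(G) ≥ 2. Combining the bounds, tw(G) = 2.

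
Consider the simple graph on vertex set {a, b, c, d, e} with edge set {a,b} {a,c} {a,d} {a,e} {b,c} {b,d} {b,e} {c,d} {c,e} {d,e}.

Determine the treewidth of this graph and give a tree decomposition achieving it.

With just one bag of size 5, the width is 5 − 1 = 4, so tw(G) ≤ 4. Conversely, {a, b, c, d, e} is a clique of size 5, and the vertices of any clique must share a bag in every tree decomposition; so some bag has ≥ 5 vertices and tw(G) ≥ 4. Combining the bounds, tw(G) = 4.

Treewidth 4.
Bags: B1 = {a, b, c, d, e}
Tree: (single bag)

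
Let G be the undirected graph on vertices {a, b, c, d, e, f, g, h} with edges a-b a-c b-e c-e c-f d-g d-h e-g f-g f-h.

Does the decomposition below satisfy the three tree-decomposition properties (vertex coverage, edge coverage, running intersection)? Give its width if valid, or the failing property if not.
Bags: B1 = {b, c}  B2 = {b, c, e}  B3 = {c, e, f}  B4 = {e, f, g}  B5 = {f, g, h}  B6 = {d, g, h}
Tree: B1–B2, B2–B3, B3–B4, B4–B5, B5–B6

No — vertex a appears in no bag.

A tree decomposition must satisfy three properties: every vertex lies in some bag; for every edge, both endpoints lie together in some bag; and for every vertex, the bags containing it form a connected subtree. Here vertex a appears in no bag, so the decomposition is invalid.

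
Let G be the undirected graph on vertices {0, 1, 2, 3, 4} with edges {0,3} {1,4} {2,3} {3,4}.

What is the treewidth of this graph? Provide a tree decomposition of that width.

The largest bag has 2 vertices, giving width 1; this decomposition certifies tw(G) ≤ 1. G has an edge, so its treewidth is at least 1. The upper and lower bounds meet at 1, so that is the treewidth.

Treewidth 1.
Bags: B1 = {3, 4}  B2 = {0, 3}  B3 = {2, 3}  B4 = {1, 4}
Tree: B1–B2, B1–B3, B1–B4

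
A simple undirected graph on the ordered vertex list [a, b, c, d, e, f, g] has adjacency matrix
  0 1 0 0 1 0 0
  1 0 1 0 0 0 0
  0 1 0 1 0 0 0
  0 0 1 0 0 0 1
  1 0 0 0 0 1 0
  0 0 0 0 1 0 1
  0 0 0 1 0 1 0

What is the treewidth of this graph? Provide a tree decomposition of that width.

Treewidth 2.
One such decomposition:
Bags: B1 = {a, b, c}  B2 = {a, c, e}  B3 = {c, e, f}  B4 = {c, f, g}  B5 = {c, d, g}
Tree: B1–B2, B2–B3, B3–B4, B4–B5

Every bag has size at most 3, so the width is 3 − 1 = 2 and tw(G) ≤ 2. The edges c–b–a–e–f–g–d–c form a cycle, so G is not a tree and its treewidth is at least 2. Hence tw(G) = 2 exactly.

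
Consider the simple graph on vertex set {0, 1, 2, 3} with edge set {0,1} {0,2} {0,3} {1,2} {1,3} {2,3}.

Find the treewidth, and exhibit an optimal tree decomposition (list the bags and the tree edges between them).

With just one bag of size 4, the width is 4 − 1 = 3, so tw(G) ≤ 3. Conversely, {0, 1, 2, 3} is a clique of size 4, and the vertices of any clique must share a bag in every tree decomposition; so some bag has ≥ 4 vertices and tw(G) ≥ 3. Therefore the treewidth is 3.

Treewidth 3.
Bags: B1 = {0, 1, 2, 3}
Tree: (single bag)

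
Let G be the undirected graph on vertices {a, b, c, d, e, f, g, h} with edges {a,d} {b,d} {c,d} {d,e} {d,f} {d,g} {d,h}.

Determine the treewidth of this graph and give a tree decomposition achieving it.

Treewidth 1.
One optimal decomposition is:
Bags: B1 = {c, d}  B2 = {d, f}  B3 = {d, g}  B4 = {b, d}  B5 = {d, e}  B6 = {a, d}  B7 = {d, h}
Tree: B1–B2, B2–B3, B1–B4, B2–B5, B4–B6, B6–B7

Every bag has size at most 2, so the width is 2 − 1 = 1 and tw(G) ≤ 1. Any graph with an edge has treewidth ≥ 1, and G has the edge d–c. Combining the bounds, tw(G) = 1.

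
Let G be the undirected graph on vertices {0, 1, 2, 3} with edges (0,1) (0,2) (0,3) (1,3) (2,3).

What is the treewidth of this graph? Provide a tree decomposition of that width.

Treewidth 2.
One such decomposition:
Bags: B1 = {0, 2, 3}  B2 = {0, 1, 3}
Tree: B1–B2

The largest bag has 3 vertices, giving width 2; this decomposition certifies tw(G) ≤ 2. On the other hand G contains the 3-clique {0, 1, 3}. A clique must lie in a single bag of any decomposition, so no decomposition can have width below 2. Combining the bounds, tw(G) = 2.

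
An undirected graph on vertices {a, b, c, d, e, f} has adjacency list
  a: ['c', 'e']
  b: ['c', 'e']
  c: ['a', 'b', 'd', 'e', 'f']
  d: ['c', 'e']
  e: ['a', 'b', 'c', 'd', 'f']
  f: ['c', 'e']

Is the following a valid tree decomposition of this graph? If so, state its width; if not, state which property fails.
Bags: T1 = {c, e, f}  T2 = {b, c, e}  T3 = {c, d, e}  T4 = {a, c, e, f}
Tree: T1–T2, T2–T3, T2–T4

No — bags containing vertex f are not connected in the tree.

A tree decomposition must satisfy three properties: every vertex lies in some bag; for every edge, both endpoints lie together in some bag; and for every vertex, the bags containing it form a connected subtree. Here bags containing vertex f are not connected in the tree, so the decomposition is invalid.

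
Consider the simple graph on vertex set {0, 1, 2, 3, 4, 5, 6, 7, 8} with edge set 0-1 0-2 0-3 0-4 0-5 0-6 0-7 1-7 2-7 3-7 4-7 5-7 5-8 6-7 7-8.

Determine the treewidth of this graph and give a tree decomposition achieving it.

Every bag has size at most 3, so the width is 3 − 1 = 2 and tw(G) ≤ 2. Conversely, {0, 1, 7} is a clique of size 3, and the vertices of any clique must share a bag in every tree decomposition; so some bag has ≥ 3 vertices and tw(G) ≥ 2. Combining the bounds, tw(G) = 2.

Treewidth 2.
One such decomposition:
Bags: B1 = {0, 6, 7}  B2 = {0, 1, 7}  B3 = {0, 2, 7}  B4 = {0, 4, 7}  B5 = {0, 3, 7}  B6 = {0, 5, 7}  B7 = {5, 7, 8}
Tree: B1–B2, B2–B3, B1–B4, B4–B5, B1–B6, B6–B7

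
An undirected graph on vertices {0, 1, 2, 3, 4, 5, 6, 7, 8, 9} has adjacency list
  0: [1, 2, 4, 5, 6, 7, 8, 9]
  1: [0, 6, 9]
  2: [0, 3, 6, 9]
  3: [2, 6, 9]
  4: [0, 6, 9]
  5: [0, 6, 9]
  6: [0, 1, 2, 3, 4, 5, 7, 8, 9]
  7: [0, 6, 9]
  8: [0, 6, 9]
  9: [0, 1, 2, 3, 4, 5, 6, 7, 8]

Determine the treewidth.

3

A width-3 tree decomposition is:
Bags: B1 = {0, 2, 6, 9}  B2 = {0, 6, 7, 9}  B3 = {0, 5, 6, 9}  B4 = {0, 6, 8, 9}  B5 = {0, 1, 6, 9}  B6 = {2, 3, 6, 9}  B7 = {0, 4, 6, 9}
Tree: B1–B2, B1–B3, B1–B4, B3–B5, B1–B6, B5–B7
Each bag holds 4 vertices, so the decomposition has width 3, which upper-bounds the treewidth. Conversely, {0, 1, 6, 9} is a clique of size 4, and the vertices of any clique must share a bag in every tree decomposition; so some bag has ≥ 4 vertices and tw(G) ≥ 3. Hence tw(G) = 3 exactly.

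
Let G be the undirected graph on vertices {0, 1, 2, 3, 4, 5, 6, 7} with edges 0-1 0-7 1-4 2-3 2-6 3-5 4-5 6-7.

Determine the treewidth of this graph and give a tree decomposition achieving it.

Treewidth 2.
One optimal decomposition is:
Bags: B1 = {2, 3, 5}  B2 = {2, 4, 5}  B3 = {1, 2, 4}  B4 = {0, 1, 2}  B5 = {0, 2, 7}  B6 = {2, 6, 7}
Tree: B1–B2, B2–B3, B3–B4, B4–B5, B5–B6

The largest bag has 3 vertices, giving width 2; this decomposition certifies tw(G) ≤ 2. Since 2–3–5–4–1–0–7–6–2 is a cycle in G, G is not acyclic. Forests are exactly the graphs of treewidth ≤ 1, so tw(G) ≥ 2. Combining the bounds, tw(G) = 2.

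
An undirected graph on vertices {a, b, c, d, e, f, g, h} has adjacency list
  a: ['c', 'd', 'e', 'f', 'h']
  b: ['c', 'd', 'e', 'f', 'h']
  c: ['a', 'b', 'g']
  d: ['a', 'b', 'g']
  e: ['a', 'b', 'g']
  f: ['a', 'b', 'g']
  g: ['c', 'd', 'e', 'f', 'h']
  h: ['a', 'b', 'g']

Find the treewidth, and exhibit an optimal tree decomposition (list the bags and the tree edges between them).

Every bag has size at most 4, so the width is 4 − 1 = 3 and tw(G) ≤ 3. For the lower bound: the 4 vertex sets {b,d}, {f,g}, {a}, {h} are disjoint, each induces a connected subgraph, and every pair is joined by at least one edge of G. Contracting each set to a single vertex therefore yields K_{4} as a minor, and since treewidth is minor-monotone, tw(G) ≥ tw(K_{4}) = 3. Hence tw(G) = 3 exactly.

Treewidth 3.
Bags: B1 = {a, b, d, g}  B2 = {a, b, f, g}  B3 = {a, b, g, h}  B4 = {a, b, e, g}  B5 = {a, b, c, g}
Tree: B1–B2, B2–B3, B3–B4, B4–B5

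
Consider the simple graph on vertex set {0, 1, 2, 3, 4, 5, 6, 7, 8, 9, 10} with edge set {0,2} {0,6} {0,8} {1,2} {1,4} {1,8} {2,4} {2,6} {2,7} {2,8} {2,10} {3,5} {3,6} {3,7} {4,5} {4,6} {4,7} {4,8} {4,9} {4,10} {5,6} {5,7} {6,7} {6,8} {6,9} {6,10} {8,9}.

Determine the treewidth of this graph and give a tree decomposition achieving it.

Treewidth 3.
Bags: B1 = {0, 2, 6, 8}  B2 = {2, 4, 6, 8}  B3 = {2, 4, 6, 7}  B4 = {1, 2, 4, 8}  B5 = {4, 5, 6, 7}  B6 = {3, 5, 6, 7}  B7 = {4, 6, 8, 9}  B8 = {2, 4, 6, 10}
Tree: B1–B2, B2–B3, B2–B4, B3–B5, B5–B6, B2–B7, B2–B8

The largest bag has 4 vertices, giving width 3; this decomposition certifies tw(G) ≤ 3. Conversely, {1, 2, 4, 8} is a clique of size 4, and the vertices of any clique must share a bag in every tree decomposition; so some bag has ≥ 4 vertices and tw(G) ≥ 3. Hence tw(G) = 3 exactly.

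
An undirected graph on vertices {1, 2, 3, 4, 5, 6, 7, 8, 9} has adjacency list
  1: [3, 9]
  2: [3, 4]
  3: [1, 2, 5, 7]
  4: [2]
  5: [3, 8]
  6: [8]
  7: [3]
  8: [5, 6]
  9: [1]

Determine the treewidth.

A width-1 tree decomposition is:
Bags: B1 = {1, 3}  B2 = {2, 3}  B3 = {2, 4}  B4 = {3, 7}  B5 = {3, 5}  B6 = {5, 8}  B7 = {1, 9}  B8 = {6, 8}
Tree: B1–B2, B2–B3, B1–B4, B1–B5, B5–B6, B1–B7, B6–B8
Every bag has size at most 2, so the width is 2 − 1 = 1 and tw(G) ≤ 1. Since G has at least one edge (e.g. 3–1), it is not an edgeless graph, so tw(G) ≥ 1. The upper and lower bounds meet at 1, so that is the treewidth.

1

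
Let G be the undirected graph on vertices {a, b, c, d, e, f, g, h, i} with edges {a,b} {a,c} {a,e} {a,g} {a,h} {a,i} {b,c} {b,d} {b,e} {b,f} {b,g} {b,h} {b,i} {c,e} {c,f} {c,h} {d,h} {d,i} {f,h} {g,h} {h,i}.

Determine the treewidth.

A width-3 tree decomposition is:
Bags: B1 = {b, c, f, h}  B2 = {a, b, c, h}  B3 = {a, b, h, i}  B4 = {a, b, g, h}  B5 = {a, b, c, e}  B6 = {b, d, h, i}
Tree: B1–B2, B2–B3, B2–B4, B2–B5, B3–B6
Every bag has size at most 4, so the width is 4 − 1 = 3 and tw(G) ≤ 3. On the other hand G contains the 4-clique {a, b, c, e}. A clique must lie in a single bag of any decomposition, so no decomposition can have width below 3. The upper and lower bounds meet at 3, so that is the treewidth.

3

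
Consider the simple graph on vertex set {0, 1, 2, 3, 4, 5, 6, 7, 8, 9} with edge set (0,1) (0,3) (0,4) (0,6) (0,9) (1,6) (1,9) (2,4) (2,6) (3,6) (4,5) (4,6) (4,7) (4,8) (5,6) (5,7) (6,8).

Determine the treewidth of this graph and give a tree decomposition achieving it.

Each bag holds 3 vertices, so the decomposition has width 2, which upper-bounds the treewidth. On the other hand G contains the 3-clique {0, 1, 9}. A clique must lie in a single bag of any decomposition, so no decomposition can have width below 2. Therefore the treewidth is 2.

Treewidth 2.
Bags: B1 = {0, 4, 6}  B2 = {4, 6, 8}  B3 = {2, 4, 6}  B4 = {4, 5, 6}  B5 = {0, 3, 6}  B6 = {4, 5, 7}  B7 = {0, 1, 6}  B8 = {0, 1, 9}
Tree: B1–B2, B1–B3, B3–B4, B1–B5, B4–B6, B1–B7, B7–B8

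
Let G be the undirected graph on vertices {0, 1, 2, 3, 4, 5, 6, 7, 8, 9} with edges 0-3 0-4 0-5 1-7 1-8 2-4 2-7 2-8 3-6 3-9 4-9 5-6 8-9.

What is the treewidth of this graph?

2

A width-2 tree decomposition is:
Bags: B1 = {3, 5, 6}  B2 = {0, 3, 5}  B3 = {0, 3, 9}  B4 = {0, 4, 9}  B5 = {4, 8, 9}  B6 = {2, 4, 8}  B7 = {1, 2, 8}  B8 = {1, 2, 7}
Tree: B1–B2, B2–B3, B3–B4, B4–B5, B5–B6, B6–B7, B7–B8
Each bag holds 3 vertices, so the decomposition has width 2, which upper-bounds the treewidth. The edges 6–5–0–3–6 form a cycle, so G is not a tree and its treewidth is at least 2. Combining the bounds, tw(G) = 2.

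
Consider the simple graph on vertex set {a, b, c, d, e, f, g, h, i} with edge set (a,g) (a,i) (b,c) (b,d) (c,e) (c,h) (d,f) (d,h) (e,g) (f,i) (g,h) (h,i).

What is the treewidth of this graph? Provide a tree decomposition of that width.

Treewidth 3.
Bags: B1 = {b, c, e, g}  B2 = {b, c, g, h}  B3 = {b, d, g, h}  B4 = {a, d, g, h}  B5 = {a, d, h, i}  B6 = {a, d, f, i}
Tree: B1–B2, B2–B3, B3–B4, B4–B5, B5–B6

The largest bag has 4 vertices, giving width 3; this decomposition certifies tw(G) ≤ 3. For the lower bound: the 4 vertex sets {b,c,e}, {g}, {h}, {a,d,f,i} are disjoint, each induces a connected subgraph, and every pair is joined by at least one edge of G. Contracting each set to a single vertex therefore yields K_{4} as a minor, and since treewidth is minor-monotone, tw(G) ≥ tw(K_{4}) = 3. The upper and lower bounds meet at 3, so that is the treewidth.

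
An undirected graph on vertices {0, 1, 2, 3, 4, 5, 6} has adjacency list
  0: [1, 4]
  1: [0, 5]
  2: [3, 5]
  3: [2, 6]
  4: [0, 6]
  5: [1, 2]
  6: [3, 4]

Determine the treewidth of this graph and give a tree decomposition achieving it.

Treewidth 2.
Bags: B1 = {0, 1, 5}  B2 = {0, 2, 5}  B3 = {0, 2, 3}  B4 = {0, 3, 6}  B5 = {0, 4, 6}
Tree: B1–B2, B2–B3, B3–B4, B4–B5

The largest bag has 3 vertices, giving width 2; this decomposition certifies tw(G) ≤ 2. For the lower bound, G contains the cycle 0–1–5–2–3–6–4–0, so G is not a forest; only forests have treewidth ≤ 1, hence tw(G) ≥ 2. The upper and lower bounds meet at 2, so that is the treewidth.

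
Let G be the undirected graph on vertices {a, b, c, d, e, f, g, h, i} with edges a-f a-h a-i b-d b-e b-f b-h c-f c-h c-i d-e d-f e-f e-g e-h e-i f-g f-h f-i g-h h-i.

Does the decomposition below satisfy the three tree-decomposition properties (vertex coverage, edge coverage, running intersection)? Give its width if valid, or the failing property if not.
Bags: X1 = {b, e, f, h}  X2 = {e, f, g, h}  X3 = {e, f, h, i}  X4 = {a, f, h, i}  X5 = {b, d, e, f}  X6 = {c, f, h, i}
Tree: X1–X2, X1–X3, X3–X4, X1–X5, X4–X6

Yes; width 3.

Vertex coverage: the bags together contain {a, b, c, d, e, f, g, h, i}, the full vertex set. Edge coverage: each edge of G has both endpoints in at least one bag. Running intersection: for every vertex, the bags containing it form a connected subtree. All three properties hold, so this is a valid tree decomposition of width max|bag| − 1 = 3, and hence tw(G) ≤ 3.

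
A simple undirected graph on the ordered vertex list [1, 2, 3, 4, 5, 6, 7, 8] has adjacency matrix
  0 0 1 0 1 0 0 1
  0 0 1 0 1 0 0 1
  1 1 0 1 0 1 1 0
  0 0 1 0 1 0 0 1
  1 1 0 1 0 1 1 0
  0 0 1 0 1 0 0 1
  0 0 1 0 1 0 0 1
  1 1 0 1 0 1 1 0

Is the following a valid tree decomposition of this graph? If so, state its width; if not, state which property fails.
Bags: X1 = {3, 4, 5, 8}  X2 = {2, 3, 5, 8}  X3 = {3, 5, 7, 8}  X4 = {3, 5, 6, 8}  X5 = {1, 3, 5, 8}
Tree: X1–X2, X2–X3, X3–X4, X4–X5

Vertex coverage: the bags together contain {1, 2, 3, 4, 5, 6, 7, 8}, the full vertex set. Edge coverage: each edge of G has both endpoints in at least one bag. Running intersection: for every vertex, the bags containing it form a connected subtree. All three properties hold, so this is a valid tree decomposition of width max|bag| − 1 = 3, and hence tw(G) ≤ 3.

Yes; width 3.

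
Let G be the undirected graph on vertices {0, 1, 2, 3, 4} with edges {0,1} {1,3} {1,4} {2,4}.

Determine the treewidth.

1

A width-1 tree decomposition is:
Bags: B1 = {1, 4}  B2 = {0, 1}  B3 = {2, 4}  B4 = {1, 3}
Tree: B1–B2, B1–B3, B1–B4
The largest bag has 2 vertices, giving width 1; this decomposition certifies tw(G) ≤ 1. Any graph with an edge has treewidth ≥ 1, and G has the edge 4–1. Combining the bounds, tw(G) = 1.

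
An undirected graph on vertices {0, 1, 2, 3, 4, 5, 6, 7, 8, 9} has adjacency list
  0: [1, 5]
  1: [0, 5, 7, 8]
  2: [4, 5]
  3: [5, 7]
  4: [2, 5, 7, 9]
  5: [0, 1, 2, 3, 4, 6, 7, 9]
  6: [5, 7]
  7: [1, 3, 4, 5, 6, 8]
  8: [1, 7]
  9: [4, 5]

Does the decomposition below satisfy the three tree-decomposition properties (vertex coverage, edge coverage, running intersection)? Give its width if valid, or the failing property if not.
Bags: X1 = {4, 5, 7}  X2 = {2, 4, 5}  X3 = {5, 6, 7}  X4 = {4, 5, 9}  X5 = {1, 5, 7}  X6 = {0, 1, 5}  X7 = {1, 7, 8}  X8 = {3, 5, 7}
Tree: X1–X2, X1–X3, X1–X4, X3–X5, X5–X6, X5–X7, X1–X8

Checking the three conditions: (i) the bags cover all of {0, 1, 2, 3, 4, 5, 6, 7, 8, 9}; (ii) for each edge, some bag contains both endpoints; (iii) the bags containing any fixed vertex form a subtree. All hold, so the decomposition is valid with width 3 − 1 = 2.

Yes; width 2.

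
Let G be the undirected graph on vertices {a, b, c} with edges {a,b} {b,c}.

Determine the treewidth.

1

A width-1 tree decomposition is:
Bags: B1 = {b, c}  B2 = {a, b}
Tree: B1–B2
Every bag has size at most 2, so the width is 2 − 1 = 1 and tw(G) ≤ 1. Since G has at least one edge (e.g. b–c), it is not an edgeless graph, so tw(G) ≥ 1. Therefore the treewidth is 1.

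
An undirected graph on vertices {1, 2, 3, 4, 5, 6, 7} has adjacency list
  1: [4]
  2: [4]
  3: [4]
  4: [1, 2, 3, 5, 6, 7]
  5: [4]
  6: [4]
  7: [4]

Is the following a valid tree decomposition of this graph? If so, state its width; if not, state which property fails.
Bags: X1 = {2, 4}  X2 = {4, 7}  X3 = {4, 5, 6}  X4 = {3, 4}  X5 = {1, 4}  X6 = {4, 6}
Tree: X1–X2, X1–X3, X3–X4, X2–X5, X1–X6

A tree decomposition must satisfy three properties: every vertex lies in some bag; for every edge, both endpoints lie together in some bag; and for every vertex, the bags containing it form a connected subtree. Here bags containing vertex 6 are not connected in the tree, so the decomposition is invalid.

No — bags containing vertex 6 are not connected in the tree.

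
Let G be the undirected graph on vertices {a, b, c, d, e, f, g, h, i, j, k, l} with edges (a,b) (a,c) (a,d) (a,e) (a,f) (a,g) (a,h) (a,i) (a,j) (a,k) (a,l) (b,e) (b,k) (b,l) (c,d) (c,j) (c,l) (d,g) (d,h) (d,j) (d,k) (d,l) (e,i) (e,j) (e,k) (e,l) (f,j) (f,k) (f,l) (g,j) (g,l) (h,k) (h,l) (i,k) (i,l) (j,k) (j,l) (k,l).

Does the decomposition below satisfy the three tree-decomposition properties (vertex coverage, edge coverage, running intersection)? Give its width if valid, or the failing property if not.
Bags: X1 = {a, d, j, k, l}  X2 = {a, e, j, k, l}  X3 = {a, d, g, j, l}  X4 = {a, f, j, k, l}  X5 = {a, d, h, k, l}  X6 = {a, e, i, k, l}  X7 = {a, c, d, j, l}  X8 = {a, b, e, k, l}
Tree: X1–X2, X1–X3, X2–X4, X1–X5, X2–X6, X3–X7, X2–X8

Checking the three conditions: (i) the bags cover all of {a, b, c, d, e, f, g, h, i, j, k, l}; (ii) for each edge, some bag contains both endpoints; (iii) the bags containing any fixed vertex form a subtree. All hold, so the decomposition is valid with width 5 − 1 = 4.

Yes; width 4.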